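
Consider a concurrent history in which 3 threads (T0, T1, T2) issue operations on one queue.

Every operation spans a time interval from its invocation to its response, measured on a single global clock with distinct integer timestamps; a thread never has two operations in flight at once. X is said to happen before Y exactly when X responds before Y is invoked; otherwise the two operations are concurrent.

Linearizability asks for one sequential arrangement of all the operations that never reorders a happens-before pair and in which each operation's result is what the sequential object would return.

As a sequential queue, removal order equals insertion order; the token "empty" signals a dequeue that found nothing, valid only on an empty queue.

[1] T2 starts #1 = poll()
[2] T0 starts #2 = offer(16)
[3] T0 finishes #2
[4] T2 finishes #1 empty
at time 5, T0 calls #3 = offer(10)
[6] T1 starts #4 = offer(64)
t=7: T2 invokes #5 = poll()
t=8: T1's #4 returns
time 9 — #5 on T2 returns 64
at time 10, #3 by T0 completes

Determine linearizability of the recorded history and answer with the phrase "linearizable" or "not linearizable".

not linearizable

through event 8 a valid linearization exists; event 9 (#5 responding at time 9) ends that
no legal order exists: 4 real-time-consistent candidates over 4 completed queue operations, all rejected
include/drop combinations of the 1 pending operation (#3) were all tried; none helps
take #1, #2, #4, #5 (pending dropped): step 4 already fails, because #5 poll() → 64 cannot occur there
take #1, #2, #5, #4 (pending dropped): step 3 already fails, because #5 poll() → 64 cannot occur there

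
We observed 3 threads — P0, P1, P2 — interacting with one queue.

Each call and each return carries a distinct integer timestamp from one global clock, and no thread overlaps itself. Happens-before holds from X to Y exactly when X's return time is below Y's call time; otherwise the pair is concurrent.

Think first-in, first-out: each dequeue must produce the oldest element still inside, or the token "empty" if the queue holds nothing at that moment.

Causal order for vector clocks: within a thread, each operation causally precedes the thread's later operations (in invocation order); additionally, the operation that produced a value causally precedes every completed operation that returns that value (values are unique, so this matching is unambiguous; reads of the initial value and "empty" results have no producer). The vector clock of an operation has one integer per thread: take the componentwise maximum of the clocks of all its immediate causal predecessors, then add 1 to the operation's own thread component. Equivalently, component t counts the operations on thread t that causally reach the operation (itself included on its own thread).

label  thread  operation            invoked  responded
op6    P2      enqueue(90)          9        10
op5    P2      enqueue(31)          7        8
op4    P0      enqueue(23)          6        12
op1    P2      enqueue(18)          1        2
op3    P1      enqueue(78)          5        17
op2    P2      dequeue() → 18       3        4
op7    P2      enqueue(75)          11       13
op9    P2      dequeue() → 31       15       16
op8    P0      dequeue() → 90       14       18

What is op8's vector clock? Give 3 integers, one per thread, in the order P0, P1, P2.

(2, 0, 4)

op1 (invocation 1): nothing precedes it; P2's component alone gives (0, 0, 1)
op3 (invocation 5): nothing precedes it; P1's component alone gives (0, 1, 0)
op4 (invocation 6): nothing precedes it; P0's component alone gives (1, 0, 0)
VC(op2, invoked at 3): max of VC(op1)=(0, 0, 1), then +1 on thread P2 → (0, 0, 2)
VC(op5, invoked at 7): max of VC(op2)=(0, 0, 2), then +1 on thread P2 → (0, 0, 3)
VC(op6, invoked at 9): max of VC(op5)=(0, 0, 3), then +1 on thread P2 → (0, 0, 4)
VC(op7, invoked at 11): max of VC(op6)=(0, 0, 4), then +1 on thread P2 → (0, 0, 5)
VC(op9, invoked at 15): max of VC(op5)=(0, 0, 3), VC(op7)=(0, 0, 5), then +1 on thread P2 → (0, 0, 6)
VC(op8, invoked at 14): max of VC(op4)=(1, 0, 0), VC(op6)=(0, 0, 4), then +1 on thread P0 → (2, 0, 4)
target: VC(op8) = (2, 0, 4)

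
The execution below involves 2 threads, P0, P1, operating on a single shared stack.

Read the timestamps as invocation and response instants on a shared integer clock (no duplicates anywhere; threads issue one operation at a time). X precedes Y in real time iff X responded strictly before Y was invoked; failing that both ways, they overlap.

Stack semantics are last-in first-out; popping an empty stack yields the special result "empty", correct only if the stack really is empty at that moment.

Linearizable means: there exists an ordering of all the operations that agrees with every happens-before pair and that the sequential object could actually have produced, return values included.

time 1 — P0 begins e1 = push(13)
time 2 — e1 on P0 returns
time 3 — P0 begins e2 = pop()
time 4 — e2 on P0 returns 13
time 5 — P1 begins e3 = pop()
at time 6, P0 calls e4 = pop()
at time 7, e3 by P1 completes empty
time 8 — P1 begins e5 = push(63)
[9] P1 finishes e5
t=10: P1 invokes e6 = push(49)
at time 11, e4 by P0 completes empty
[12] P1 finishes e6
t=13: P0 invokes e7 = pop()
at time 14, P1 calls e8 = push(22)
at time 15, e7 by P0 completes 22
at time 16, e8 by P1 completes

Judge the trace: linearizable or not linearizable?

one valid linearization: e1, e2, e3, e4, e5, e6, e8, e7
after step 1 (e1 push(13)): stack <13>
after step 2 (e2 pop() → 13): stack <>
after step 3 (e3 pop() → empty): stack <>
after step 4 (e4 pop() → empty): stack <>
after step 5 (e5 push(63)): stack <63>
after step 6 (e6 push(49)): stack <63,49>
after step 7 (e8 push(22)): stack <63,49,22>
after step 8 (e7 pop() → 22): stack <63,49>

linearizable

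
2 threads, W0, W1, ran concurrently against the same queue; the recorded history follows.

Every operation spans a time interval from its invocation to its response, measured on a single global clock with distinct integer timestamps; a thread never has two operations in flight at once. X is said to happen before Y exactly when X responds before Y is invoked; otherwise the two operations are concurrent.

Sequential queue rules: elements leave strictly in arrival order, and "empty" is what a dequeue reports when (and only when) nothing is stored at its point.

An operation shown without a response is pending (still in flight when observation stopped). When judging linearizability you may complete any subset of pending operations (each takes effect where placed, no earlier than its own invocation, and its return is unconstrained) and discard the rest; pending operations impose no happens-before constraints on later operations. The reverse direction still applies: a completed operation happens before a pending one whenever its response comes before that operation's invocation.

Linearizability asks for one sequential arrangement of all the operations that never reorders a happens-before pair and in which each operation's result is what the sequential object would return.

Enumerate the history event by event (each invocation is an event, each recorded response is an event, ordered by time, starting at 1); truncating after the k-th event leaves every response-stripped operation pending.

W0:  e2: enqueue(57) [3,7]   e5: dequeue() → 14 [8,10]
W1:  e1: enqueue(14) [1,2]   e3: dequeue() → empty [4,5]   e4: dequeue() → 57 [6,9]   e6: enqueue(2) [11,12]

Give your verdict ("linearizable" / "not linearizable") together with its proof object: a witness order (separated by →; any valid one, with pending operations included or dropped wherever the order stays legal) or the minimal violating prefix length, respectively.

already the first 5 events (up to e3's response at time 5) admit no linearization; the first 4 still do
exactly one order of the 2 completed ops respects real time; the queue replay fails
completion choices over the 1 pending operation (e2) were checked; none helps
sample order e1, e3 (pending dropped) stalls at step 2 — e3 dequeue() → empty has no legal effect

not linearizable — minimal violating prefix: 5 events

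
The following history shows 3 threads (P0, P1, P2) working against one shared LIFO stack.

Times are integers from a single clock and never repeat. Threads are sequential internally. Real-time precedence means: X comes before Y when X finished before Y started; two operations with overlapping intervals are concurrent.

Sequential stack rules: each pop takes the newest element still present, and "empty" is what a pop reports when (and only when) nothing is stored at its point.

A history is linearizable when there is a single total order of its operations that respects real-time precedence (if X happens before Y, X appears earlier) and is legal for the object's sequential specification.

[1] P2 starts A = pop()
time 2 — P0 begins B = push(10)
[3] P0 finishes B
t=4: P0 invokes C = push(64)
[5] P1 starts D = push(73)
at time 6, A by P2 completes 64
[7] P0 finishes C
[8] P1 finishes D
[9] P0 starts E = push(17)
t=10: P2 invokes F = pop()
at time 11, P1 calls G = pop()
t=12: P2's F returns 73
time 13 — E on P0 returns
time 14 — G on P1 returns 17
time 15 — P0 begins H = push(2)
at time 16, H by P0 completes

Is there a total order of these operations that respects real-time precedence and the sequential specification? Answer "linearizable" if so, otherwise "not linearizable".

a witness: B, C, A, D, E, G, F, H
1. B push(10), leaving stack <10>
2. C push(64), leaving stack <10,64>
3. A pop() → 64, leaving stack <10>
4. D push(73), leaving stack <10,73>
5. E push(17), leaving stack <10,73,17>
6. G pop() → 17, leaving stack <10,73>
7. F pop() → 73, leaving stack <10>
8. H push(2), leaving stack <10,2>

linearizable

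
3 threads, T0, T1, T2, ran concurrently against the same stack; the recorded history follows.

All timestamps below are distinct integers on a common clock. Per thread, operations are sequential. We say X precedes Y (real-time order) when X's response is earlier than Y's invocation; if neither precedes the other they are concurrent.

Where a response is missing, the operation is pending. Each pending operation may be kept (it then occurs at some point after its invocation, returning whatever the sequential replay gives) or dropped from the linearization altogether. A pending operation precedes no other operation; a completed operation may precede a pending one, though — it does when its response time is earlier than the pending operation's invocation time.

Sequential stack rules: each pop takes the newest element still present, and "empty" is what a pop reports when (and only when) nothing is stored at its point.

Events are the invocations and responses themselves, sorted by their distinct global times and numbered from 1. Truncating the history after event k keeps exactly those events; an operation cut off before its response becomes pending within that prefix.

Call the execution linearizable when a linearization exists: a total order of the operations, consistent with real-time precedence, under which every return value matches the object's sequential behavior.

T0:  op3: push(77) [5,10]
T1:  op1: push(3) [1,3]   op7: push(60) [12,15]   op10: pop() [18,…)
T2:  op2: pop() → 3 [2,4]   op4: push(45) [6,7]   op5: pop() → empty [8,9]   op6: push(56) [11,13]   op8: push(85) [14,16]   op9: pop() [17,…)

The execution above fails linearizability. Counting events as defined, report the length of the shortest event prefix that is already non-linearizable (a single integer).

9

events 1..8 are linearizable; a witness order is op1, op2, op3, op4:
after step 1 (op1 push(3)): stack <3>
after step 2 (op2 pop() → 3): stack <>
after step 3 (op3 push(77) (pending, included)): stack <77>
after step 4 (op4 push(45)): stack <77,45>
include event 9 — op5 responding at 9 — and every candidate order breaks
including or dropping the 1 pending operation (op3) in any combination fails
sample order op1, op2, op4, op5 (pending dropped) stalls at step 4 — op5 pop() → empty has no legal effect
sample order op2, op1, op4, op5 (pending dropped) stalls at step 1 — op2 pop() → 3 has no legal effect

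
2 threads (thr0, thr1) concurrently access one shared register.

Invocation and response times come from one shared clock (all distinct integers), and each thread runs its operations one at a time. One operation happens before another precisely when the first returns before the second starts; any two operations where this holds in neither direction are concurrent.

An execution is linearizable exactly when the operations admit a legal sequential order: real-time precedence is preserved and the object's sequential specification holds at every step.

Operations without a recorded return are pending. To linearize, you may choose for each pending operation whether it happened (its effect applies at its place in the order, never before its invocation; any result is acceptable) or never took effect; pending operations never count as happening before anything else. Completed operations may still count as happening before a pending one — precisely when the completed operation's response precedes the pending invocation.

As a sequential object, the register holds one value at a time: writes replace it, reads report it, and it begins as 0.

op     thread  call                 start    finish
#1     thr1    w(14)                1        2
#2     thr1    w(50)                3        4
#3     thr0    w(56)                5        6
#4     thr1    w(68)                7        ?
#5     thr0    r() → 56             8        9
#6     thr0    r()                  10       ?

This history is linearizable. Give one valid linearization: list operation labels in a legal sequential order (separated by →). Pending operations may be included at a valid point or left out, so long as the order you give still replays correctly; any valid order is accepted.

after step 1 (#1 w(14)): value 14
after step 2 (#2 w(50)): value 50
after step 3 (#3 w(56)): value 56
after step 4 (#5 r() → 56): value 56

#1 → #2 → #3 → #5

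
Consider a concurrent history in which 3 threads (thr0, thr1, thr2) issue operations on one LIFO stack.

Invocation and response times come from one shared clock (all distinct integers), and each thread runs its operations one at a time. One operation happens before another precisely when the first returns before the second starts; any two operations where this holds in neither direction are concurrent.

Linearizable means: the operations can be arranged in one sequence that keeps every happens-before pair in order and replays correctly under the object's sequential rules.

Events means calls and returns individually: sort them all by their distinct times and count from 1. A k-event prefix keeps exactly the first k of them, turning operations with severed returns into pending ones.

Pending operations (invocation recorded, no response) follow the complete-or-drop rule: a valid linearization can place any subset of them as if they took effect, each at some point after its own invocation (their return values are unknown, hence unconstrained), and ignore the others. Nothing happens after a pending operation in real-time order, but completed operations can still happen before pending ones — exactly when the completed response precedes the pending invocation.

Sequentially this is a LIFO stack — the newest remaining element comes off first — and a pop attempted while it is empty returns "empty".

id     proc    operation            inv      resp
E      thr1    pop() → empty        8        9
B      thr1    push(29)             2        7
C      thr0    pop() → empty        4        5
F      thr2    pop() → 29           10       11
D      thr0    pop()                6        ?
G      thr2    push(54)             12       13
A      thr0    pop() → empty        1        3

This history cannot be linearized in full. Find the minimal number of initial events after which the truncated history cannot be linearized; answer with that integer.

11

events 1..10 are still linearizable — one witness is A, C, B, D, E:
1. A pop() → empty, leaving stack <>
2. C pop() → empty, leaving stack <>
3. B push(29), leaving stack <29>
4. D pop() (pending, included), leaving stack <>
5. E pop() → empty, leaving stack <>
adding event 11 (F responds at 11) leaves no legal real-time order
include/drop combinations of the 1 pending operation (D) were all tried; none helps
for example A, B, C, E, F (pending dropped) fails at step 3: C pop() → empty is not legal there
for example A, C, B, E, F (pending dropped) fails at step 4: E pop() → empty is not legal there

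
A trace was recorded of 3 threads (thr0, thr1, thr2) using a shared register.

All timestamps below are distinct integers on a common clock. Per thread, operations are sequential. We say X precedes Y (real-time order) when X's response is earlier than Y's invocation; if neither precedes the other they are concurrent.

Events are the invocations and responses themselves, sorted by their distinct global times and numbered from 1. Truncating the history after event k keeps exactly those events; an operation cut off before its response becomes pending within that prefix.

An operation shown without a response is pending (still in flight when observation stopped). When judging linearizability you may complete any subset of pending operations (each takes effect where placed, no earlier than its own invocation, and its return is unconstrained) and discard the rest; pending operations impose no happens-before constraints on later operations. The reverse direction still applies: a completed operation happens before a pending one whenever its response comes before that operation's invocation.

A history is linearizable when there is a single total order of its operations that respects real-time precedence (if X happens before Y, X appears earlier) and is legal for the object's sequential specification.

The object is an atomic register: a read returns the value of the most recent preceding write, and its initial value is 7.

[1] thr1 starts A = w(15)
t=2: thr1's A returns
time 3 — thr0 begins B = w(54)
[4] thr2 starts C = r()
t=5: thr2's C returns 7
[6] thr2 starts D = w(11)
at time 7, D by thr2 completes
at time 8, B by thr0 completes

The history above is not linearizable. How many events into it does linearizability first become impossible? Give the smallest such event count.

5

events 1..4 are linearizable, e.g. via A:
1. A w(15), leaving value 15
with event 5 included (C responding at time 5), all real-time-consistent orders fail
including or dropping the 1 pending operation (B) in any combination fails
take A, C (pending dropped): step 2 already fails, because C r() → 7 cannot occur there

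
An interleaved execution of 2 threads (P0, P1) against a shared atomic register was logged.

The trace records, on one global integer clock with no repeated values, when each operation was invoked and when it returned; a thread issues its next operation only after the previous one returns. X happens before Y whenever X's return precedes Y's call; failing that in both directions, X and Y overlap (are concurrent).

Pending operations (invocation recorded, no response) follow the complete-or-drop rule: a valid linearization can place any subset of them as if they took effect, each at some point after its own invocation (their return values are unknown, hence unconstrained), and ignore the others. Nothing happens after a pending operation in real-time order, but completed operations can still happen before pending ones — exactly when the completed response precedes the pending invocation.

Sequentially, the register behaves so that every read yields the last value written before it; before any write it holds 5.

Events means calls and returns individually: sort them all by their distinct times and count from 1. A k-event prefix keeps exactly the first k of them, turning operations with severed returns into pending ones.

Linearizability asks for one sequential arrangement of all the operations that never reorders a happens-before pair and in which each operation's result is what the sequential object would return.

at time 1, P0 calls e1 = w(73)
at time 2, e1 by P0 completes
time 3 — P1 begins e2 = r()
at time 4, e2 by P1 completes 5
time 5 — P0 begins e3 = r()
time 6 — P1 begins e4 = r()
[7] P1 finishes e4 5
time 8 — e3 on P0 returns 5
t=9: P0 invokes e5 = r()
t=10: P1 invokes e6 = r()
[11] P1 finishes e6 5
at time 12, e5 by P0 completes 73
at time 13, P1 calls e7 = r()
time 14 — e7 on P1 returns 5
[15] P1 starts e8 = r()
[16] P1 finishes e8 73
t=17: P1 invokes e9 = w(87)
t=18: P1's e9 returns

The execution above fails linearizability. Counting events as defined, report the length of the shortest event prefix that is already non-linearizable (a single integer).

4

events 1..3 are linearizable; a witness order is e1:
1. e1 w(73), leaving value 73
include event 4 — e2 responding at 4 — and every candidate order breaks
one such order, e1, e2, breaks at step 2 where e2 r() → 5 is illegal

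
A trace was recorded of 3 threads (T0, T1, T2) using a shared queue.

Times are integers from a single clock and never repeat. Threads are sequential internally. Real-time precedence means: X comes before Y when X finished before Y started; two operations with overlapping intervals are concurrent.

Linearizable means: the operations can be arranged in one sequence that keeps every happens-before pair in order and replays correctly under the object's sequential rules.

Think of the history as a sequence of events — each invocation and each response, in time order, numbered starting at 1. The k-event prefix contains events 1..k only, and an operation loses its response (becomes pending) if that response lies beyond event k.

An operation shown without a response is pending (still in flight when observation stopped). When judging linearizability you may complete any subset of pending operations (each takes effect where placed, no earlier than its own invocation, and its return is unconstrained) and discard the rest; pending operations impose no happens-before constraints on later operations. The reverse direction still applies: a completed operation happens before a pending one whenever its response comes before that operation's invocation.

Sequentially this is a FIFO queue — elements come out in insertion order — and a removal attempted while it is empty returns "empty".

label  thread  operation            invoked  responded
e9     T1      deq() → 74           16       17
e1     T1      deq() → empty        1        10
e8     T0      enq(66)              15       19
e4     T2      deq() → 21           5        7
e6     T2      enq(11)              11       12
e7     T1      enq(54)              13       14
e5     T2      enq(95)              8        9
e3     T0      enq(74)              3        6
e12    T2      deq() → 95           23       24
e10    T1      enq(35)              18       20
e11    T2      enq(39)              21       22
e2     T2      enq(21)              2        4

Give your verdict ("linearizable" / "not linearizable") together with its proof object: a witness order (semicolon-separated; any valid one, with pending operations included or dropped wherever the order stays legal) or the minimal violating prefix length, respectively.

linearizable — witness: e1; e2; e3; e4; e5; e6; e7; e8; e9; e10; e11; e12

after step 1 (e1 deq() → empty): queue <>
after step 2 (e2 enq(21)): queue <21>
after step 3 (e3 enq(74)): queue <21,74>
after step 4 (e4 deq() → 21): queue <74>
after step 5 (e5 enq(95)): queue <74,95>
after step 6 (e6 enq(11)): queue <74,95,11>
after step 7 (e7 enq(54)): queue <74,95,11,54>
after step 8 (e8 enq(66)): queue <74,95,11,54,66>
after step 9 (e9 deq() → 74): queue <95,11,54,66>
after step 10 (e10 enq(35)): queue <95,11,54,66,35>
after step 11 (e11 enq(39)): queue <95,11,54,66,35,39>
after step 12 (e12 deq() → 95): queue <11,54,66,35,39>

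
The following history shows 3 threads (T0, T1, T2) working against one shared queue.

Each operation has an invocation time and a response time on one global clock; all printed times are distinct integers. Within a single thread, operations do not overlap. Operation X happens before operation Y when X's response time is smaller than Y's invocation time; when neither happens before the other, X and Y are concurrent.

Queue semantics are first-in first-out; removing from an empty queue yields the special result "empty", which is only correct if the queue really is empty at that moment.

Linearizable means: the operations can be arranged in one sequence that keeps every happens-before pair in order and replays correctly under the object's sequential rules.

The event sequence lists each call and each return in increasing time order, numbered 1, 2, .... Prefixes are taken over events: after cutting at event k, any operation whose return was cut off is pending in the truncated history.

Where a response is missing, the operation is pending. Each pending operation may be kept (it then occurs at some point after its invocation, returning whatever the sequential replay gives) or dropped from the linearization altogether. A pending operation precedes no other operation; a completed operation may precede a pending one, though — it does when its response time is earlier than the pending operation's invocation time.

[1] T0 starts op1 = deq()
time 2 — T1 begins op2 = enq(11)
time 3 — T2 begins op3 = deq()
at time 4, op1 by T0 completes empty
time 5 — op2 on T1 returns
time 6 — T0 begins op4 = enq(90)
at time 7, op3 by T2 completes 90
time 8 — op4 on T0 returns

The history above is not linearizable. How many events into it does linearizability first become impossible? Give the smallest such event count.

events 1..6 are linearizable; a witness order is op1, op2:
1. op1 deq() → empty, leaving queue <>
2. op2 enq(11), leaving queue <11>
event 7 — op3's response, time 7 — after it, nothing linearizes
no escape via the 1 pending operation (op4): every completion choice fails
e.g. op1, op2, op3 (pending dropped): illegal at step 3, since op3 deq() → 90 cannot apply there
e.g. op1, op3, op2 (pending dropped): illegal at step 2, since op3 deq() → 90 cannot apply there

7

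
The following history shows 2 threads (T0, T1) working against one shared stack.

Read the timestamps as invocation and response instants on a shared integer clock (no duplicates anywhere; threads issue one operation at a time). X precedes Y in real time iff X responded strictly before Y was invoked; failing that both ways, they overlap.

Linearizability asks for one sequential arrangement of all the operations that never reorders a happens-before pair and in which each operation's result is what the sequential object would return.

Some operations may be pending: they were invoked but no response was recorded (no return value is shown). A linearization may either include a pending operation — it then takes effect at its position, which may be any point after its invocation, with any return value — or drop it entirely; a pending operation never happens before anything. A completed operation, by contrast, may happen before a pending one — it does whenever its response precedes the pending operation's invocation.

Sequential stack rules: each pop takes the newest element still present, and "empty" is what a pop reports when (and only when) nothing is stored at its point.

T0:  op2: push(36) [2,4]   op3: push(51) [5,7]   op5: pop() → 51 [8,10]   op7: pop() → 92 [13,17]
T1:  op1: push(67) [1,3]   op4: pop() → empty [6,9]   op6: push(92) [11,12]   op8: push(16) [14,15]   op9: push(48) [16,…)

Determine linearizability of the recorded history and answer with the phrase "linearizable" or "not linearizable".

prefix check: 1..8 passes, 1..9 fails once op4's time-9 response joins
no legal order exists: 4 real-time-consistent candidates over 4 completed stack operations, all rejected
include/drop combinations of the 1 pending operation (op5) were all tried; none helps
e.g. op1, op2, op3, op4 (pending dropped): illegal at step 4, since op4 pop() → empty cannot apply there
e.g. op1, op2, op4, op3 (pending dropped): illegal at step 3, since op4 pop() → empty cannot apply there

not linearizable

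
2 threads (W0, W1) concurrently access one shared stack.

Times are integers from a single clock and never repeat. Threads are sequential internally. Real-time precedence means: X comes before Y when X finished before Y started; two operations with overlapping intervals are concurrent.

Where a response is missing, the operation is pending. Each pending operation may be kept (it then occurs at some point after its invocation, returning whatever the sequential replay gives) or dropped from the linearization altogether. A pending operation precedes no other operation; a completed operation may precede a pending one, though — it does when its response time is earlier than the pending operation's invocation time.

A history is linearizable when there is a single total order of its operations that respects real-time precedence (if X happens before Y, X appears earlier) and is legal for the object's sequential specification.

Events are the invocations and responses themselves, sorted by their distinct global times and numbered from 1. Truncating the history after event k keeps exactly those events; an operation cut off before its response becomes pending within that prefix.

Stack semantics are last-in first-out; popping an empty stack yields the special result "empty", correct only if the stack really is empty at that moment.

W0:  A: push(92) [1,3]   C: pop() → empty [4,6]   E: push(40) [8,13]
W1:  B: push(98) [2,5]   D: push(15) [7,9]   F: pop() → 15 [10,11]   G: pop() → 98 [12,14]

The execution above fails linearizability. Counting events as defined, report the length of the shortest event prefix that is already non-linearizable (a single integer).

one valid order for events 1..5 is A, B:
after step 1 (A push(92)): stack <92>
after step 2 (B push(98)): stack <92,98>
with event 6 included (C responding at time 6), all real-time-consistent orders fail
one such order, A, B, C, breaks at step 3 where C pop() → empty is illegal
one such order, A, C, B, breaks at step 2 where C pop() → empty is illegal

6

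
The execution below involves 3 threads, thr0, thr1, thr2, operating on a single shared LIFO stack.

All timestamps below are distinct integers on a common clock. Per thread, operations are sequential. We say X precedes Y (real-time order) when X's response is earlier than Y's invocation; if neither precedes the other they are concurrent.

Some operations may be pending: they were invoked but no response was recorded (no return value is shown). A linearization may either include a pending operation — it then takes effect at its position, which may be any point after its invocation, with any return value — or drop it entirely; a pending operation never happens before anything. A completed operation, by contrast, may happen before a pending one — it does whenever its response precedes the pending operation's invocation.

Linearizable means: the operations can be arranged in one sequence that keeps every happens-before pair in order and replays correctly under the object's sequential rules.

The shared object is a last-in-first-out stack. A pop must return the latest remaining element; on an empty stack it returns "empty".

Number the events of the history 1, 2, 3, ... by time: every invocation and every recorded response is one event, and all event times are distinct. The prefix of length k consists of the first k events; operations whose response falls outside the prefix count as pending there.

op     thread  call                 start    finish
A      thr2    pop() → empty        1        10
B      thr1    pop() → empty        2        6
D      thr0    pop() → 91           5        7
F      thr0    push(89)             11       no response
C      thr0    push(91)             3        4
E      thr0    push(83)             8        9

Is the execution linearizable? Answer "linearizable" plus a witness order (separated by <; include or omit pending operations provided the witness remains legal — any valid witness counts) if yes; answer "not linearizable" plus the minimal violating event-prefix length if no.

1. A pop() → empty, leaving stack <>
2. B pop() → empty, leaving stack <>
3. C push(91), leaving stack <91>
4. D pop() → 91, leaving stack <>
5. E push(83), leaving stack <83>

linearizable — witness: A < B < C < D < E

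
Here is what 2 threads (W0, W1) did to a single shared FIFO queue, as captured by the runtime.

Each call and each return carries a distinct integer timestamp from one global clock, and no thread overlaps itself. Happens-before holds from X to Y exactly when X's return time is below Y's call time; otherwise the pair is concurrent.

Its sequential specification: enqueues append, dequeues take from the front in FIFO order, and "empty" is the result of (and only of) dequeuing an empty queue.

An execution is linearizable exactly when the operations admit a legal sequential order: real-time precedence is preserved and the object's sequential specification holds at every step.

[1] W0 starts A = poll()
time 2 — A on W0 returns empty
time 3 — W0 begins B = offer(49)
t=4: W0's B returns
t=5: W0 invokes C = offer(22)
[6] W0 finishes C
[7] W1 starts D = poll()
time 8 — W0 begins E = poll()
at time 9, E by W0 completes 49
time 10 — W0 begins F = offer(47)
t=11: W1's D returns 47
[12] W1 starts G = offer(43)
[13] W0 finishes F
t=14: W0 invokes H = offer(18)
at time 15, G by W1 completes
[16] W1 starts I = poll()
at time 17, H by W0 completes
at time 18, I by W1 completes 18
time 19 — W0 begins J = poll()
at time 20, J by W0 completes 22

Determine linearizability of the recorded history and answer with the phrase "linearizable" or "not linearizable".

not linearizable

already the first 11 events (up to D's response at time 11) admit no linearization; the first 10 still do
no legal order exists: 2 real-time-consistent candidates over 5 completed FIFO queue operations, all rejected
including or dropping the 1 pending operation (F) in any combination fails
take A, B, C, D, E (pending dropped): step 4 already fails, because D poll() → 47 cannot occur there
take A, B, C, E, D (pending dropped): step 5 already fails, because D poll() → 47 cannot occur there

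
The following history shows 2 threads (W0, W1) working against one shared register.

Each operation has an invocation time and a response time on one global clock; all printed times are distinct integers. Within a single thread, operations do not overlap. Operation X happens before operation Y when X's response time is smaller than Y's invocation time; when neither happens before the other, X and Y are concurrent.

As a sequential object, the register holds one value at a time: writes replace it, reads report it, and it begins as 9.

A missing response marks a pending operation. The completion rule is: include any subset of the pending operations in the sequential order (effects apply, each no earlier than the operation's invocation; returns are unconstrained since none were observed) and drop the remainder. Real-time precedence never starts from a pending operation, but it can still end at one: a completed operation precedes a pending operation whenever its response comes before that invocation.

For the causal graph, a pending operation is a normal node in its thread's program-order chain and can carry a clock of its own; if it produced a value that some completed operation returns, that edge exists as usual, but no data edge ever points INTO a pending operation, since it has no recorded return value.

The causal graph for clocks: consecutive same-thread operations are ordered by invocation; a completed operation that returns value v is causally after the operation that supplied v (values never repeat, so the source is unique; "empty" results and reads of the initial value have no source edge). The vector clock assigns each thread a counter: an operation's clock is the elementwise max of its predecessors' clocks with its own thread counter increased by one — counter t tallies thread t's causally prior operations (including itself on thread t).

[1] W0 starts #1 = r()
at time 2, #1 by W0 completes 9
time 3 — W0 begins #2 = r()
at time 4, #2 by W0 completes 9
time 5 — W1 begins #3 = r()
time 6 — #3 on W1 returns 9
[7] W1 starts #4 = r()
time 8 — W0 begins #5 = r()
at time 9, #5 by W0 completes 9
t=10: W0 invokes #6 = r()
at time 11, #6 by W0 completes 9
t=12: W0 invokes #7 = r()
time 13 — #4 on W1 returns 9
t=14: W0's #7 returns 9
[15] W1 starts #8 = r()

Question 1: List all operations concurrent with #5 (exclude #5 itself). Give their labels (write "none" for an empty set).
overlap test against #5 [8,9]: concurrent iff the interval meets 8..9
#1 [1,2]: before
#2 [3,4]: before
#3 [5,6]: before
#4 [7,13]: concurrent
#6 [10,11]: after
#7 [12,14]: after
#8 [15,…): after

#4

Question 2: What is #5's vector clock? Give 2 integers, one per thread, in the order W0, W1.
VC(#3, invoked at 5): no causal predecessors; +1 on W1 → (0, 1)
VC(#1, invoked at 1): no causal predecessors; +1 on W0 → (1, 0)
from VC(#3)=(0, 1), #4 (invoked 7) maxes components and bumps W1 → (0, 2)
from VC(#1)=(1, 0), #2 (invoked 3) maxes components and bumps W0 → (2, 0)
from VC(#4)=(0, 2), #8 (invoked 15) maxes components and bumps W1 → (0, 3)
from VC(#2)=(2, 0), #5 (invoked 8) maxes components and bumps W0 → (3, 0)
from VC(#5)=(3, 0), #6 (invoked 10) maxes components and bumps W0 → (4, 0)
from VC(#6)=(4, 0), #7 (invoked 12) maxes components and bumps W0 → (5, 0)
target: VC(#5) = (3, 0)

(3, 0)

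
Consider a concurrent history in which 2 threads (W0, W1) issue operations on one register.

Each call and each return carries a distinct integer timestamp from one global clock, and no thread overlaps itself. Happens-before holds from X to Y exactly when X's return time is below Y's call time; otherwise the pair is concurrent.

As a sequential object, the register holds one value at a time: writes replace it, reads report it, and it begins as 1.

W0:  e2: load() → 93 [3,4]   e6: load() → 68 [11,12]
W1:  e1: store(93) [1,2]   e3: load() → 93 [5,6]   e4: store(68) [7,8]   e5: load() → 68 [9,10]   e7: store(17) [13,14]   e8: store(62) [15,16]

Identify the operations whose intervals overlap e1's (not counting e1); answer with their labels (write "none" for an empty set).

none

concurrent with e1 ([1,2]): every op whose interval crosses 1..2
e2 [3,4]: after
e3 [5,6]: after
e4 [7,8]: after
e5 [9,10]: after
e6 [11,12]: after
e7 [13,14]: after
e8 [15,16]: after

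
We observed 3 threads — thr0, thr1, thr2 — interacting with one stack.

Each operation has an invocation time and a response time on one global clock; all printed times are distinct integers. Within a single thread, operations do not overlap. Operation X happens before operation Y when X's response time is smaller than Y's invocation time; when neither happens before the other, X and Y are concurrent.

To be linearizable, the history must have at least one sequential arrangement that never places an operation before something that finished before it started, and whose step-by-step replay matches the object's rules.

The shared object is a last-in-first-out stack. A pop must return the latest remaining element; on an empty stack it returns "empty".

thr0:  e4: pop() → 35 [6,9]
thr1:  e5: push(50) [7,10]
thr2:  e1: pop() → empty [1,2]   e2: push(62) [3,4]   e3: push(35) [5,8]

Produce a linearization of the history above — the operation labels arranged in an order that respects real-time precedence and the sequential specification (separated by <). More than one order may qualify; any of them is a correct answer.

step 1: e1 pop() → empty — stack <>
step 2: e2 push(62) — stack <62>
step 3: e3 push(35) — stack <62,35>
step 4: e4 pop() → 35 — stack <62>
step 5: e5 push(50) — stack <62,50>

e1 < e2 < e3 < e4 < e5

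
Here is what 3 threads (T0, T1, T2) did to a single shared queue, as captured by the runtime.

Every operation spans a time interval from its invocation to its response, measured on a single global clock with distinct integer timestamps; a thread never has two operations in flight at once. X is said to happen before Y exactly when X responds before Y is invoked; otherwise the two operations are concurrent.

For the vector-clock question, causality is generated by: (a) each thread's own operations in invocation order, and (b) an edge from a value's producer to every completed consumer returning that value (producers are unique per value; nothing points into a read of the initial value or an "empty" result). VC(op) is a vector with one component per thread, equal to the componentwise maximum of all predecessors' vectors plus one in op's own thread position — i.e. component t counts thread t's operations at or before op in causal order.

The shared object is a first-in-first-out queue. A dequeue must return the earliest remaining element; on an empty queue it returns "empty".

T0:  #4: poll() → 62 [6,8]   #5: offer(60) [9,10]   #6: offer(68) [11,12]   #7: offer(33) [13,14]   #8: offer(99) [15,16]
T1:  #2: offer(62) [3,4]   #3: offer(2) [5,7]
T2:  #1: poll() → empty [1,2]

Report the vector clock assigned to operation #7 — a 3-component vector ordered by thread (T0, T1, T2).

(4, 1, 0)

VC(#1, invoked at 1): no causal predecessors; +1 on T2 → (0, 0, 1)
VC(#2, invoked at 3): no causal predecessors; +1 on T1 → (0, 1, 0)
invoked at 5, #3 merges VC(#2)=(0, 1, 0) and bumps T1's slot → (0, 2, 0)
invoked at 6, #4 merges VC(#2)=(0, 1, 0) and bumps T0's slot → (1, 1, 0)
invoked at 9, #5 merges VC(#4)=(1, 1, 0) and bumps T0's slot → (2, 1, 0)
invoked at 11, #6 merges VC(#5)=(2, 1, 0) and bumps T0's slot → (3, 1, 0)
invoked at 13, #7 merges VC(#6)=(3, 1, 0) and bumps T0's slot → (4, 1, 0)
invoked at 15, #8 merges VC(#7)=(4, 1, 0) and bumps T0's slot → (5, 1, 0)
target: VC(#7) = (4, 1, 0)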